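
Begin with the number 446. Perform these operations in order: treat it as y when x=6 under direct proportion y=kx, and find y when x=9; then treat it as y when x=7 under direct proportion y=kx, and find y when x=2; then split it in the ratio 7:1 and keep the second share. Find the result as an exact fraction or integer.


Start with 446.
Step 1: Direct prop: k = (446)/6; new y = k*9 = 446*9/6 = 669
Step 2: Direct prop: k = (669)/7; new y = k*2 = 669*2/7 = 1338/7
Step 3: Split 7:1, second share = 1338/7 * 1/8 = 669/28
Final result = 669/28

669/28


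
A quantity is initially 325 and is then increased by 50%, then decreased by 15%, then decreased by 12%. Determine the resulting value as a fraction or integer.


Start: 325
Step 1: increase by 50% => multiply by 150/100
  325 * 150/100 = 975/2
Step 2: decrease by 15% => multiply by 85/100
  975/2 * 85/100 = 3315/8
Step 3: decrease by 12% => multiply by 88/100
  3315/8 * 88/100 = 7293/20
Final value = 7293/20

7293/20


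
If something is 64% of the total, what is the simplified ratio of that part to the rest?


Part = 64%, Remainder = 36%
Ratio = 64:36
GCD(64, 36) = 4
Simplify: 16:9 = 16:9

16:9


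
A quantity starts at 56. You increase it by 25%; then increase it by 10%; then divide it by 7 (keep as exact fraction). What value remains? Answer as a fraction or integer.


Start with 56.
Step 1: Increase by 25%: 56 * 125/100 = 70
Step 2: Increase by 10%: 70 * 110/100 = 77
Step 3: Divide by 7: 77 / 7 = 11
Final result = 11

11


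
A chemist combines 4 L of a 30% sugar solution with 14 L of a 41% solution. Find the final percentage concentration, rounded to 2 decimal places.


Solute in mixture 1 = 30% of 4 L = 4*30/100 = 6/5 L
Solute in mixture 2 = 41% of 14 L = 14*41/100 = 287/50 L
Total solute = 6/5 + 287/50 = 347/50 L
Total volume = 4 + 14 = 18 L
Final concentration = 347/50/18 * 100 = 38.56%

38.56


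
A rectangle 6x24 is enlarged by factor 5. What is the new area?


Original dimensions: 6 x 24
Enlargement factor = 5
New width = 6 * 5 = 30
New height = 24 * 5 = 120
New area = 30 * 120 = 3600

3600


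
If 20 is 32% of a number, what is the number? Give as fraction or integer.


Given: 20 is 32% of the whole
Set up: 20 = 32/100 * whole
whole = 20 * 100 / 32
whole = 2000 / 32
whole = 125/2

125/2


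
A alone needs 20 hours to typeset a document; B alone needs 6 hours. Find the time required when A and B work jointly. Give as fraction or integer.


Rate of A = 1/20 job per hour
Rate of B = 1/6 job per hour
Combined rate = 1/20 + 1/6
Find common denominator: (6 + 20)/(20*6) = 26/120
Combined rate = 13/60 job per hour
Time together = 1 / (13/60) = 60/13 hours

60/13


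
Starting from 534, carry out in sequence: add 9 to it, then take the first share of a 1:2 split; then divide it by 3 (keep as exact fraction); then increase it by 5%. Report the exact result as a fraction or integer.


Start with 534.
Step 1: Add 9: 534+9=543; split 1:2 first = 543*1/3 = 181
Step 2: Divide by 3: 181 / 3 = 181/3
Step 3: Increase by 5%: 181/3 * 105/100 = 1267/20
Final result = 1267/20

1267/20


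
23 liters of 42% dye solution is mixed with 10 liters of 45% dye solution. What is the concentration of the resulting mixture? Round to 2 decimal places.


Solute in mixture 1 = 42% of 23 L = 23*42/100 = 483/50 L
Solute in mixture 2 = 45% of 10 L = 10*45/100 = 9/2 L
Total solute = 483/50 + 9/2 = 354/25 L
Total volume = 23 + 10 = 33 L
Final concentration = 354/25/33 * 100 = 42.91%

42.91


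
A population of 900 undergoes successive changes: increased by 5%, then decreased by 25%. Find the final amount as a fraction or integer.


Start: 900
Step 1: increase by 5% => multiply by 105/100
  900 * 105/100 = 945
Step 2: decrease by 25% => multiply by 75/100
  945 * 75/100 = 2835/4
Final value = 2835/4

2835/4


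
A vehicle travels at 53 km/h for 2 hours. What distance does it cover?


Using distance = speed * time
Speed = 53 km/h
Time = 2 hours
Distance = 53 * 2
= 106 km

106


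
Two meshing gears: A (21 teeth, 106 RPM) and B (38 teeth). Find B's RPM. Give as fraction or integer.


Gear ratio: teeth_A * RPM_A = teeth_B * RPM_B
21 * 106 = 38 * RPM_B
2226 = 38 * RPM_B
RPM_B = 2226 / 38
RPM_B = 1113/19

1113/19


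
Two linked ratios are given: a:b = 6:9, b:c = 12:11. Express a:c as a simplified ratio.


Given a:b = 6:9 and b:c = 12:11
Make b consistent. Multiply first ratio by 12: a:b = 72:108
Multiply second ratio by 9: b:c = 108:99
Now b = 108 in both, so a:b:c = 72:108:99
Therefore a:c = 72:99
Simplify by GCD: a:c = 8:11

8:11


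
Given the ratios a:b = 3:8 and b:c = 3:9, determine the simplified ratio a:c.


Given a:b = 3:8 and b:c = 3:9
Make b consistent. Multiply first ratio by 3: a:b = 9:24
Multiply second ratio by 8: b:c = 24:72
Now b = 24 in both, so a:b:c = 9:24:72
Therefore a:c = 9:72
Simplify by GCD: a:c = 1:8

1:8


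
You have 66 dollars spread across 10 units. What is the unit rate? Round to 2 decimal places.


Total dollars = 66
Number of units = 10
Unit rate = 66 / 10
= 6.60 dollars per unit

6.60


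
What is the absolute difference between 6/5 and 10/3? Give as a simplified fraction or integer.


Simplify: 6/5 = 6/5 and 10/3 = 10/3
Find common denominator: LCD = 15
Convert: 18/15 and 50/15
Difference = |18 - 50|/15 = 32/15
Simplified = 32/15

32/15


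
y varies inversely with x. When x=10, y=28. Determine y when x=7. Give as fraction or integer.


Inverse proportion: y = k/x
Find k: k = 10 * 28 = 280
Compute y at x=7: y = 280/7
y = 40

40


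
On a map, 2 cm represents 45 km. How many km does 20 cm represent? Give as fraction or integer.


Map scale: 2 cm = 45 km
Measured distance on map = 20 cm
Set up proportion: 20 * 45 / 2
= 900 / 2
= 450 km

450


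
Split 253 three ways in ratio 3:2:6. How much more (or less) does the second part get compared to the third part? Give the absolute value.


Total parts = 3 + 2 + 6 = 11
Value per part = 253 / 11 = 23
Shares: 3*23=69, 2*23=46, 6*23=138
Second share = 46, third share = 138
Difference = |46 - 138| = 92

92


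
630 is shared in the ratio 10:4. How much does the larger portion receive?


Total parts = 10 + 4 = 14
Value per part = 630 / 14 = 45
First share = 10 * 45 = 450
Second share = 4 * 45 = 180
Larger share = 450

450


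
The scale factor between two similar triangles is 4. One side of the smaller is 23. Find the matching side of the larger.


Similar triangles have proportional sides
Scale factor = 4
Smaller side = 23
Corresponding larger side = 23 * 4
= 92

92


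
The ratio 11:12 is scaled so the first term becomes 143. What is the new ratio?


Original ratio: 11:12
First term target: 143
Scale factor = 143 / 11 = 13
Multiply second term: 12 * 13 = 156
Equivalent ratio = 143:156

143:156


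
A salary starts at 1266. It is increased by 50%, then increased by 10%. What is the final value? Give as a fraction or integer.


Start: 1266
Step 1: increase by 50% => multiply by 150/100
  1266 * 150/100 = 1899
Step 2: increase by 10% => multiply by 110/100
  1899 * 110/100 = 20889/10
Final value = 20889/10

20889/10


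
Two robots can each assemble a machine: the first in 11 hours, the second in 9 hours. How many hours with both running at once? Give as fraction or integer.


Rate of A = 1/11 job per hour
Rate of B = 1/9 job per hour
Combined rate = 1/11 + 1/9
Find common denominator: (9 + 11)/(11*9) = 20/99
Combined rate = 20/99 job per hour
Time together = 1 / (20/99) = 99/20 hours

99/20


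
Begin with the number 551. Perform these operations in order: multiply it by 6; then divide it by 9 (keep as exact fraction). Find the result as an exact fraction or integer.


Start with 551.
Step 1: Multiply by 6: 551 * 6 = 3306
Step 2: Divide by 9: 3306 / 9 = 1102/3
Final result = 1102/3

1102/3


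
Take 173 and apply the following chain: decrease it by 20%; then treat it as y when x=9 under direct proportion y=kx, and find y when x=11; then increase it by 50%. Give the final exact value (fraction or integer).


Start with 173.
Step 1: Decrease by 20%: 173 * 80/100 = 692/5
Step 2: Direct prop: k = (692/5)/9; new y = k*11 = 692/5*11/9 = 7612/45
Step 3: Increase by 50%: 7612/45 * 150/100 = 3806/15
Final result = 3806/15

3806/15


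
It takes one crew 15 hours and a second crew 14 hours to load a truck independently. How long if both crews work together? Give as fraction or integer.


Rate of A = 1/15 job per hour
Rate of B = 1/14 job per hour
Combined rate = 1/15 + 1/14
Find common denominator: (14 + 15)/(15*14) = 29/210
Combined rate = 29/210 job per hour
Time together = 1 / (29/210) = 210/29 hours

210/29


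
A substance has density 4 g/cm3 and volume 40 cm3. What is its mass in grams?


Using mass = density * volume
Density = 4 g/cm3
Volume = 40 cm3
Mass = 4 * 40
= 160 g

160


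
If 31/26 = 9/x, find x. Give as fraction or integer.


Setting up: 31/26 = 9/x
Cross multiply: 31 * x = 26 * 9
31x = 234
x = 234/31
x = 234/31

234/31


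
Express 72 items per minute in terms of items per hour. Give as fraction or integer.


Converting from per minute to per hour
Rate = 72 items per minute
Multiply by 60: 72 * 60
= 4320 items per hour

4320


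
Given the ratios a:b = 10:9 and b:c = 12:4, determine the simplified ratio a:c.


Given a:b = 10:9 and b:c = 12:4
Make b consistent. Multiply first ratio by 12: a:b = 120:108
Multiply second ratio by 9: b:c = 108:36
Now b = 108 in both, so a:b:c = 120:108:36
Therefore a:c = 120:36
Simplify by GCD: a:c = 10:3

10:3


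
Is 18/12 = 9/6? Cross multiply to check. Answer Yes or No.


Cross multiply to check 18/12 = 9/6
Left cross product: 18 * 6 = 108
Right cross product: 12 * 9 = 108
108 = 108
Equal, so proportions match => Yes

Yes


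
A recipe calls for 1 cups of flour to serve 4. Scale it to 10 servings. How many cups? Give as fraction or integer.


Original: 1 cups for 4 servings
Target servings = 10
Scaling factor = 10/4
New amount = 1 * 10/4
= 10/4
= 5/2 cups

5/2


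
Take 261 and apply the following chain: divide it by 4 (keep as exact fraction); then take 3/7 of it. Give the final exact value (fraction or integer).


Start with 261.
Step 1: Divide by 4: 261 / 4 = 261/4
Step 2: Take 3/7: 261/4 * 3/7 = 783/28
Final result = 783/28

783/28


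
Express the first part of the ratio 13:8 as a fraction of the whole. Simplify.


Total parts = 13 + 8 = 21
First part fraction = 13/21
Simplify: 13/21 = 13/21

13/21


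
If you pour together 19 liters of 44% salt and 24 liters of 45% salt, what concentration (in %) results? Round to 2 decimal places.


Solute in mixture 1 = 44% of 19 L = 19*44/100 = 209/25 L
Solute in mixture 2 = 45% of 24 L = 24*45/100 = 54/5 L
Total solute = 209/25 + 54/5 = 479/25 L
Total volume = 19 + 24 = 43 L
Final concentration = 479/25/43 * 100 = 44.56%

44.56


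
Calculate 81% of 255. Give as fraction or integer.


Compute 81% of 255
Convert percentage: 81% = 81/100
Multiply: 255 * 81/100
= 20655/100
= 4131/20

4131/20


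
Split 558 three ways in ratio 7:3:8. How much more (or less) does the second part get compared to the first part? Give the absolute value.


Total parts = 7 + 3 + 8 = 18
Value per part = 558 / 18 = 31
Shares: 7*31=217, 3*31=93, 8*31=248
Second share = 93, first share = 217
Difference = |93 - 217| = 124

124


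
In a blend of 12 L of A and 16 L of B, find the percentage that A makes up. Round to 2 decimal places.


Volume of A = 12 L
Volume of B = 16 L
Total volume = 12 + 16 = 28 L
Percentage of A = (12/28) * 100
= 42.86%

42.86


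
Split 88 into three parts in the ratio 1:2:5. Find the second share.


Ratio = 1:2:5
Total parts = 1 + 2 + 5 = 8
Value per part = 88 / 8 = 11
First share = 1 * 11 = 11
Middle share = 2 * 11 = 22
Third share = 5 * 11 = 55

22


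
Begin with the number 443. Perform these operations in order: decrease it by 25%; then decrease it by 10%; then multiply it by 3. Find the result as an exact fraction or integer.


Start with 443.
Step 1: Decrease by 25%: 443 * 75/100 = 1329/4
Step 2: Decrease by 10%: 1329/4 * 90/100 = 11961/40
Step 3: Multiply by 3: 11961/40 * 3 = 35883/40
Final result = 35883/40

35883/40


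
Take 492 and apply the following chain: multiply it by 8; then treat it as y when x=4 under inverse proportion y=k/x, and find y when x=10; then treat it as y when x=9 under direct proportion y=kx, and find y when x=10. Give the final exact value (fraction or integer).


Start with 492.
Step 1: Multiply by 8: 492 * 8 = 3936
Step 2: Inverse prop: k = (3936)*4; new y = k/10 = 3936*4/10 = 7872/5
Step 3: Direct prop: k = (7872/5)/9; new y = k*10 = 7872/5*10/9 = 5248/3
Final result = 5248/3

5248/3


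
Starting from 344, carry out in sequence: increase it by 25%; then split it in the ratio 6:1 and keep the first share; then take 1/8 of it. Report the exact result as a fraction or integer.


Start with 344.
Step 1: Increase by 25%: 344 * 125/100 = 430
Step 2: Split 6:1, first share = 430 * 6/7 = 2580/7
Step 3: Take 1/8: 2580/7 * 1/8 = 645/14
Final result = 645/14

645/14


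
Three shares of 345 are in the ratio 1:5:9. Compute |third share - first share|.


Total parts = 1 + 5 + 9 = 15
Value per part = 345 / 15 = 23
Shares: 1*23=23, 5*23=115, 9*23=207
Third share = 207, first share = 23
Difference = |207 - 23| = 184

184


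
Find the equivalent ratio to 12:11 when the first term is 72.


Original ratio: 12:11
First term target: 72
Scale factor = 72 / 12 = 6
Multiply second term: 11 * 6 = 66
Equivalent ratio = 72:66

72:66


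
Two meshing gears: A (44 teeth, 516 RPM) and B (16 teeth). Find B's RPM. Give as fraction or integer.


Gear ratio: teeth_A * RPM_A = teeth_B * RPM_B
44 * 516 = 16 * RPM_B
22704 = 16 * RPM_B
RPM_B = 22704 / 16
RPM_B = 1419

1419


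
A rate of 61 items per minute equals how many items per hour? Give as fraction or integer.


Converting from per minute to per hour
Rate = 61 items per minute
Multiply by 60: 61 * 60
= 3660 items per hour

3660


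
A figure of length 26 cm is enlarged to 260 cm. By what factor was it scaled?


Original length = 26 cm
Scaled length = 260 cm
Scale factor = 260 / 26
= 10

10


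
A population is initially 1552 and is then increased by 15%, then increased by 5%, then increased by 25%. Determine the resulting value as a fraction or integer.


Start: 1552
Step 1: increase by 15% => multiply by 115/100
  1552 * 115/100 = 8924/5
Step 2: increase by 5% => multiply by 105/100
  8924/5 * 105/100 = 46851/25
Step 3: increase by 25% => multiply by 125/100
  46851/25 * 125/100 = 46851/20
Final value = 46851/20

46851/20


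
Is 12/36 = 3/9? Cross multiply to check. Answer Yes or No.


Cross multiply to check 12/36 = 3/9
Left cross product: 12 * 9 = 108
Right cross product: 36 * 3 = 108
108 = 108
Equal, so proportions match => Yes

Yes


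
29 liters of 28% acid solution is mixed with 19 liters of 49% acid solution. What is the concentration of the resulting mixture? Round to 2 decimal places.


Solute in mixture 1 = 28% of 29 L = 29*28/100 = 203/25 L
Solute in mixture 2 = 49% of 19 L = 19*49/100 = 931/100 L
Total solute = 203/25 + 931/100 = 1743/100 L
Total volume = 29 + 19 = 48 L
Final concentration = 1743/100/48 * 100 = 36.31%

36.31


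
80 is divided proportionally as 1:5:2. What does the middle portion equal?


Ratio = 1:5:2
Total parts = 1 + 5 + 2 = 8
Value per part = 80 / 8 = 10
First share = 1 * 10 = 10
Middle share = 5 * 10 = 50
Third share = 2 * 10 = 20

50


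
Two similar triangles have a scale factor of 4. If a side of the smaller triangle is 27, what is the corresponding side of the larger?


Similar triangles have proportional sides
Scale factor = 4
Smaller side = 27
Corresponding larger side = 27 * 4
= 108

108


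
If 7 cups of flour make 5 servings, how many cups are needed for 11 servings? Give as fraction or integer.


Original: 7 cups for 5 servings
Target servings = 11
Scaling factor = 11/5
New amount = 7 * 11/5
= 77/5
= 77/5 cups

77/5


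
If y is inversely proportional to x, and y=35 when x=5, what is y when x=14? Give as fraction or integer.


Inverse proportion: y = k/x
Find k: k = 5 * 35 = 175
Compute y at x=14: y = 175/14
y = 25/2

25/2


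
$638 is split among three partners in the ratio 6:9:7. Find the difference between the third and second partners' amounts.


Total parts = 6 + 9 + 7 = 22
Value per part = 638 / 22 = 29
Shares: 6*29=174, 9*29=261, 7*29=203
Third share = 203, second share = 261
Difference = |203 - 261| = 58

58


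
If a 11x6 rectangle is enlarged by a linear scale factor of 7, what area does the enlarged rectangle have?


Original dimensions: 11 x 6
Enlargement factor = 7
New width = 11 * 7 = 77
New height = 6 * 7 = 42
New area = 77 * 42 = 3234

3234


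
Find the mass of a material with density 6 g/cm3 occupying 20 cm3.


Using mass = density * volume
Density = 6 g/cm3
Volume = 20 cm3
Mass = 6 * 20
= 120 g

120


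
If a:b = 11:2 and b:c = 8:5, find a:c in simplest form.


Given a:b = 11:2 and b:c = 8:5
Make b consistent. Multiply first ratio by 8: a:b = 88:16
Multiply second ratio by 2: b:c = 16:10
Now b = 16 in both, so a:b:c = 88:16:10
Therefore a:c = 88:10
Simplify by GCD: a:c = 44:5

44:5


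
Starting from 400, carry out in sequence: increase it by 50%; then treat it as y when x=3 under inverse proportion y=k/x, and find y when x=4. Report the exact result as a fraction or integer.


Start with 400.
Step 1: Increase by 50%: 400 * 150/100 = 600
Step 2: Inverse prop: k = (600)*3; new y = k/4 = 600*3/4 = 450
Final result = 450

450


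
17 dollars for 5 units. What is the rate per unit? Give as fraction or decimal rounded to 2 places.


Total dollars = 17
Number of units = 5
Unit rate = 17 / 5
= 3.40 dollars per unit

3.40


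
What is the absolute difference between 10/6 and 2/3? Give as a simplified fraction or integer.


Simplify: 10/6 = 5/3 and 2/3 = 2/3
Find common denominator: LCD = 3
Convert: 5/3 and 2/3
Difference = |5 - 2|/3 = 3/3
Simplified = 1

1


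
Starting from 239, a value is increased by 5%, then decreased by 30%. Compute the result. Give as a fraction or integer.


Start: 239
Step 1: increase by 5% => multiply by 105/100
  239 * 105/100 = 5019/20
Step 2: decrease by 30% => multiply by 70/100
  5019/20 * 70/100 = 35133/200
Final value = 35133/200

35133/200


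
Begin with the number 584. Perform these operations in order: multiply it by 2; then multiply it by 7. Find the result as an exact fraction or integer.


Start with 584.
Step 1: Multiply by 2: 584 * 2 = 1168
Step 2: Multiply by 7: 1168 * 7 = 8176
Final result = 8176

8176


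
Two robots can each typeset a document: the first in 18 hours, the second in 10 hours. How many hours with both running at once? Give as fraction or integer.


Rate of A = 1/18 job per hour
Rate of B = 1/10 job per hour
Combined rate = 1/18 + 1/10
Find common denominator: (10 + 18)/(18*10) = 28/180
Combined rate = 7/45 job per hour
Time together = 1 / (7/45) = 45/7 hours

45/7


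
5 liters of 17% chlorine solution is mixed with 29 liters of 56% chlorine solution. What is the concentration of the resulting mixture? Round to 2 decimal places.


Solute in mixture 1 = 17% of 5 L = 5*17/100 = 17/20 L
Solute in mixture 2 = 56% of 29 L = 29*56/100 = 406/25 L
Total solute = 17/20 + 406/25 = 1709/100 L
Total volume = 5 + 29 = 34 L
Final concentration = 1709/100/34 * 100 = 50.26%

50.26


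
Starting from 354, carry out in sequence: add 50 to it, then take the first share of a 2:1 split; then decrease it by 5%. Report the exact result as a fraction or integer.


Start with 354.
Step 1: Add 50: 354+50=404; split 2:1 first = 404*2/3 = 808/3
Step 2: Decrease by 5%: 808/3 * 95/100 = 3838/15
Final result = 3838/15

3838/15


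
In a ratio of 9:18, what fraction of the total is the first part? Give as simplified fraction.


Total parts = 9 + 18 = 27
First part fraction = 9/27
Simplify: 9/27 = 1/3

1/3


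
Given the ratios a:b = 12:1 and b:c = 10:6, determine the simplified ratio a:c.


Given a:b = 12:1 and b:c = 10:6
Make b consistent. Multiply first ratio by 10: a:b = 120:10
Multiply second ratio by 1: b:c = 10:6
Now b = 10 in both, so a:b:c = 120:10:6
Therefore a:c = 120:6
Simplify by GCD: a:c = 20:1

20:1


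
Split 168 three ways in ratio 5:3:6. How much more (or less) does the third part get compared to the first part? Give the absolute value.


Total parts = 5 + 3 + 6 = 14
Value per part = 168 / 14 = 12
Shares: 5*12=60, 3*12=36, 6*12=72
Third share = 72, first share = 60
Difference = |72 - 60| = 12

12


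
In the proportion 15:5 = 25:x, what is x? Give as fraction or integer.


Setting up: 15/5 = 25/x
Cross multiply: 15 * x = 5 * 25
15x = 125
x = 125/15
x = 25/3

25/3


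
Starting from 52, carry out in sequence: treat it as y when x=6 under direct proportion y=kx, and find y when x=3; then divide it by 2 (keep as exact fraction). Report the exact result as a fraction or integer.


Start with 52.
Step 1: Direct prop: k = (52)/6; new y = k*3 = 52*3/6 = 26
Step 2: Divide by 2: 26 / 2 = 13
Final result = 13

13


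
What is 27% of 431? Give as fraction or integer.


Compute 27% of 431
Convert percentage: 27% = 27/100
Multiply: 431 * 27/100
= 11637/100
= 11637/100

11637/100


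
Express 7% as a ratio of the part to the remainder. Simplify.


Part = 7%, Remainder = 93%
Ratio = 7:93
GCD(7, 93) = 1
Simplify: 7:93 = 7:93

7:93


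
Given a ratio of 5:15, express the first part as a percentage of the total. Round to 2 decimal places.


Total parts = 5 + 15 = 20
First part fraction = 5/20
Percentage = (5/20) * 100
= 0.25 * 100
= 25.00%

25.00


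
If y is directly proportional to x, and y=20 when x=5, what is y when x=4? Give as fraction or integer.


Direct proportion: y = kx
Find k: k = 20/5 = 4
Compute y at x=4: y = 4 * 4
y = 16

16


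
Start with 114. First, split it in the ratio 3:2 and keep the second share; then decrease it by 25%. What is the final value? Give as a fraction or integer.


Start with 114.
Step 1: Split 3:2, second share = 114 * 2/5 = 228/5
Step 2: Decrease by 25%: 228/5 * 75/100 = 171/5
Final result = 171/5

171/5


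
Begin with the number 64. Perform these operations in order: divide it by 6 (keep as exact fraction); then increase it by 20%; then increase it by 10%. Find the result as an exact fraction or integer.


Start with 64.
Step 1: Divide by 6: 64 / 6 = 32/3
Step 2: Increase by 20%: 32/3 * 120/100 = 64/5
Step 3: Increase by 10%: 64/5 * 110/100 = 352/25
Final result = 352/25

352/25


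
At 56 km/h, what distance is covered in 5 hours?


Using distance = speed * time
Speed = 56 km/h
Time = 5 hours
Distance = 56 * 5
= 280 km

280


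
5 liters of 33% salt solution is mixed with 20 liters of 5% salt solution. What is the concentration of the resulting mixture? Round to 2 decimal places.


Solute in mixture 1 = 33% of 5 L = 5*33/100 = 33/20 L
Solute in mixture 2 = 5% of 20 L = 20*5/100 = 1 L
Total solute = 33/20 + 1 = 53/20 L
Total volume = 5 + 20 = 25 L
Final concentration = 53/20/25 * 100 = 10.60%

10.60


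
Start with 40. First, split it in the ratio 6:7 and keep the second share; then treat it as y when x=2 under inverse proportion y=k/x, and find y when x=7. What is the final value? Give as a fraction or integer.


Start with 40.
Step 1: Split 6:7, second share = 40 * 7/13 = 280/13
Step 2: Inverse prop: k = (280/13)*2; new y = k/7 = 280/13*2/7 = 80/13
Final result = 80/13

80/13


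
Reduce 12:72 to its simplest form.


Find GCD(12, 72)
GCD = 12
Divide both by 12: 12/12 = 1, 72/12 = 6
Simplified ratio = 1:6

1:6


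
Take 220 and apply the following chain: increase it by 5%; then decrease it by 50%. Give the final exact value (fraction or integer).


Start with 220.
Step 1: Increase by 5%: 220 * 105/100 = 231
Step 2: Decrease by 50%: 231 * 50/100 = 231/2
Final result = 231/2

231/2


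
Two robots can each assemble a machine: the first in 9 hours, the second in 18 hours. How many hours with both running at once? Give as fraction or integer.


Rate of A = 1/9 job per hour
Rate of B = 1/18 job per hour
Combined rate = 1/9 + 1/18
Find common denominator: (18 + 9)/(9*18) = 27/162
Combined rate = 1/6 job per hour
Time together = 1 / (1/6) = 6 hours

6


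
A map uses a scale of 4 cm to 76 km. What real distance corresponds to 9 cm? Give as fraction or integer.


Map scale: 4 cm = 76 km
Measured distance on map = 9 cm
Set up proportion: 9 * 76 / 4
= 684 / 4
= 171 km

171


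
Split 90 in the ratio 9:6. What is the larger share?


Total parts = 9 + 6 = 15
Value per part = 90 / 15 = 6
First share = 9 * 6 = 54
Second share = 6 * 6 = 36
Larger share = 54

54


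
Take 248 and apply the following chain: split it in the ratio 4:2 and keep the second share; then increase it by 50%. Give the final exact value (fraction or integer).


Start with 248.
Step 1: Split 4:2, second share = 248 * 2/6 = 248/3
Step 2: Increase by 50%: 248/3 * 150/100 = 124
Final result = 124

124


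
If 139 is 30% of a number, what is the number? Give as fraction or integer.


Given: 139 is 30% of the whole
Set up: 139 = 30/100 * whole
whole = 139 * 100 / 30
whole = 13900 / 30
whole = 1390/3

1390/3


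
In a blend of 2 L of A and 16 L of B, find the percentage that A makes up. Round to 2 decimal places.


Volume of A = 2 L
Volume of B = 16 L
Total volume = 2 + 16 = 18 L
Percentage of A = (2/18) * 100
= 11.11%

11.11


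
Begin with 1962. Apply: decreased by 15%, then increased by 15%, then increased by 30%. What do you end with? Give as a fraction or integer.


Start: 1962
Step 1: decrease by 15% => multiply by 85/100
  1962 * 85/100 = 16677/10
Step 2: increase by 15% => multiply by 115/100
  16677/10 * 115/100 = 383571/200
Step 3: increase by 30% => multiply by 130/100
  383571/200 * 130/100 = 4986423/2000
Final value = 4986423/2000

4986423/2000


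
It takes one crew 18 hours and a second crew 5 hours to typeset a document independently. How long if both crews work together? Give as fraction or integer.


Rate of A = 1/18 job per hour
Rate of B = 1/5 job per hour
Combined rate = 1/18 + 1/5
Find common denominator: (5 + 18)/(18*5) = 23/90
Combined rate = 23/90 job per hour
Time together = 1 / (23/90) = 90/23 hours

90/23


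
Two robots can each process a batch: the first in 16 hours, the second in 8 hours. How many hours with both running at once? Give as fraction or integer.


Rate of A = 1/16 job per hour
Rate of B = 1/8 job per hour
Combined rate = 1/16 + 1/8
Find common denominator: (8 + 16)/(16*8) = 24/128
Combined rate = 3/16 job per hour
Time together = 1 / (3/16) = 16/3 hours

16/3


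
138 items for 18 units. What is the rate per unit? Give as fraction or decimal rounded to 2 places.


Total items = 138
Number of units = 18
Unit rate = 138 / 18
= 7.67 items per unit

7.67


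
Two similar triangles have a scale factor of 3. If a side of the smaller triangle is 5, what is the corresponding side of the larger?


Similar triangles have proportional sides
Scale factor = 3
Smaller side = 5
Corresponding larger side = 5 * 3
= 15

15


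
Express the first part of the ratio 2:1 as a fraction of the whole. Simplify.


Total parts = 2 + 1 = 3
First part fraction = 2/3
Simplify: 2/3 = 2/3

2/3


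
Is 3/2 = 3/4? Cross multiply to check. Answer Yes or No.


Cross multiply to check 3/2 = 3/4
Left cross product: 3 * 4 = 12
Right cross product: 2 * 3 = 6
12 != 6
Not equal, so proportions differ => No

No


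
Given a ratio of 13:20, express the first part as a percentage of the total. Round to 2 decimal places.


Total parts = 13 + 20 = 33
First part fraction = 13/33
Percentage = (13/33) * 100
= 0.393939 * 100
= 39.39%

39.39


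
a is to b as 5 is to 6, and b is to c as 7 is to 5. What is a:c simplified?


Given a:b = 5:6 and b:c = 7:5
Make b consistent. Multiply first ratio by 7: a:b = 35:42
Multiply second ratio by 6: b:c = 42:30
Now b = 42 in both, so a:b:c = 35:42:30
Therefore a:c = 35:30
Simplify by GCD: a:c = 7:6

7:6


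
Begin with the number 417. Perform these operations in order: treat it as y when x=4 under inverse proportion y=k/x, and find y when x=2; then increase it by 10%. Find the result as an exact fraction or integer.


Start with 417.
Step 1: Inverse prop: k = (417)*4; new y = k/2 = 417*4/2 = 834
Step 2: Increase by 10%: 834 * 110/100 = 4587/5
Final result = 4587/5

4587/5


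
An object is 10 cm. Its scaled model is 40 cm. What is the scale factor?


Original length = 10 cm
Scaled length = 40 cm
Scale factor = 40 / 10
= 4

4


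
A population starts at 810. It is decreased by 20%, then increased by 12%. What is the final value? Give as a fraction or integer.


Start: 810
Step 1: decrease by 20% => multiply by 80/100
  810 * 80/100 = 648
Step 2: increase by 12% => multiply by 112/100
  648 * 112/100 = 18144/25
Final value = 18144/25

18144/25


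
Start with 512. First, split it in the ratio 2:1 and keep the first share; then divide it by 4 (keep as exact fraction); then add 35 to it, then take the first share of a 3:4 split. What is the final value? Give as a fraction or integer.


Start with 512.
Step 1: Split 2:1, first share = 512 * 2/3 = 1024/3
Step 2: Divide by 4: 1024/3 / 4 = 256/3
Step 3: Add 35: 256/3+35=361/3; split 3:4 first = 361/3*3/7 = 361/7
Final result = 361/7

361/7


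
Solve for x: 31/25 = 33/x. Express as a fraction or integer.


Setting up: 31/25 = 33/x
Cross multiply: 31 * x = 25 * 33
31x = 825
x = 825/31
x = 825/31

825/31


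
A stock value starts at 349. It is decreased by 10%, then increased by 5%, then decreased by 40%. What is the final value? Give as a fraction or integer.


Start: 349
Step 1: decrease by 10% => multiply by 90/100
  349 * 90/100 = 3141/10
Step 2: increase by 5% => multiply by 105/100
  3141/10 * 105/100 = 65961/200
Step 3: decrease by 40% => multiply by 60/100
  65961/200 * 60/100 = 197883/1000
Final value = 197883/1000

197883/1000


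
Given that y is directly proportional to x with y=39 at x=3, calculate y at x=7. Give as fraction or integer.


Direct proportion: y = kx
Find k: k = 39/3 = 13
Compute y at x=7: y = 13 * 7
y = 91

91


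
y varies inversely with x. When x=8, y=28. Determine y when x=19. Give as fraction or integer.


Inverse proportion: y = k/x
Find k: k = 8 * 28 = 224
Compute y at x=19: y = 224/19
y = 224/19

224/19


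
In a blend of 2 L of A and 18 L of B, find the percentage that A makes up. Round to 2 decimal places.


Volume of A = 2 L
Volume of B = 18 L
Total volume = 2 + 18 = 20 L
Percentage of A = (2/20) * 100
= 10.00%

10.00


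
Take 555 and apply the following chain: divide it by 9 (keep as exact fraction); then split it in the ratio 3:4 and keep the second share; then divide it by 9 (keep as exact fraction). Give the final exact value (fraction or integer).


Start with 555.
Step 1: Divide by 9: 555 / 9 = 185/3
Step 2: Split 3:4, second share = 185/3 * 4/7 = 740/21
Step 3: Divide by 9: 740/21 / 9 = 740/189
Final result = 740/189

740/189


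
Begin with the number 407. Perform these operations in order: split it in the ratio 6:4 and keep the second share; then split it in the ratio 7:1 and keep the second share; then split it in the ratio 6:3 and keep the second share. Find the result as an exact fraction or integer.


Start with 407.
Step 1: Split 6:4, second share = 407 * 4/10 = 814/5
Step 2: Split 7:1, second share = 814/5 * 1/8 = 407/20
Step 3: Split 6:3, second share = 407/20 * 3/9 = 407/60
Final result = 407/60

407/60


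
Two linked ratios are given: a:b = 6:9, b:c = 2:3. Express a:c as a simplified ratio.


Given a:b = 6:9 and b:c = 2:3
Make b consistent. Multiply first ratio by 2: a:b = 12:18
Multiply second ratio by 9: b:c = 18:27
Now b = 18 in both, so a:b:c = 12:18:27
Therefore a:c = 12:27
Simplify by GCD: a:c = 4:9

4:9


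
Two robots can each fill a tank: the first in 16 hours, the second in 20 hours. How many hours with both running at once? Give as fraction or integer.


Rate of A = 1/16 job per hour
Rate of B = 1/20 job per hour
Combined rate = 1/16 + 1/20
Find common denominator: (20 + 16)/(16*20) = 36/320
Combined rate = 9/80 job per hour
Time together = 1 / (9/80) = 80/9 hours

80/9


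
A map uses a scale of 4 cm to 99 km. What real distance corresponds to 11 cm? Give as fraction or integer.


Map scale: 4 cm = 99 km
Measured distance on map = 11 cm
Set up proportion: 11 * 99 / 4
= 1089 / 4
= 1089/4 km

1089/4


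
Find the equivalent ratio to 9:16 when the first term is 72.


Original ratio: 9:16
First term target: 72
Scale factor = 72 / 9 = 8
Multiply second term: 16 * 8 = 128
Equivalent ratio = 72:128

72:128


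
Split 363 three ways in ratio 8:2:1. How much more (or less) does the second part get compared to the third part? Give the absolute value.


Total parts = 8 + 2 + 1 = 11
Value per part = 363 / 11 = 33
Shares: 8*33=264, 2*33=66, 1*33=33
Second share = 66, third share = 33
Difference = |66 - 33| = 33

33


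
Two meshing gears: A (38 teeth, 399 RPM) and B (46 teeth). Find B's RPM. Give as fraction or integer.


Gear ratio: teeth_A * RPM_A = teeth_B * RPM_B
38 * 399 = 46 * RPM_B
15162 = 46 * RPM_B
RPM_B = 15162 / 46
RPM_B = 7581/23

7581/23


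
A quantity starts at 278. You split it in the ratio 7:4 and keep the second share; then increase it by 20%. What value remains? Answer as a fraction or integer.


Start with 278.
Step 1: Split 7:4, second share = 278 * 4/11 = 1112/11
Step 2: Increase by 20%: 1112/11 * 120/100 = 6672/55
Final result = 6672/55

6672/55


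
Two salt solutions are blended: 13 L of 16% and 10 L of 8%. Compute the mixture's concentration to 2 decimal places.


Solute in mixture 1 = 16% of 13 L = 13*16/100 = 52/25 L
Solute in mixture 2 = 8% of 10 L = 10*8/100 = 4/5 L
Total solute = 52/25 + 4/5 = 72/25 L
Total volume = 13 + 10 = 23 L
Final concentration = 72/25/23 * 100 = 12.52%

12.52


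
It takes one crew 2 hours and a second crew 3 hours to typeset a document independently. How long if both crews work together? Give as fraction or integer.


Rate of A = 1/2 job per hour
Rate of B = 1/3 job per hour
Combined rate = 1/2 + 1/3
Find common denominator: (3 + 2)/(2*3) = 5/6
Combined rate = 5/6 job per hour
Time together = 1 / (5/6) = 6/5 hours

6/5


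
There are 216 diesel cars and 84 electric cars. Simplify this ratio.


Find GCD(216, 84)
GCD = 12
Divide both by 12: 216/12 = 18, 84/12 = 7
Simplified ratio = 18:7

18:7


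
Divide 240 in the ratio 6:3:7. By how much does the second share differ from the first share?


Total parts = 6 + 3 + 7 = 16
Value per part = 240 / 16 = 15
Shares: 6*15=90, 3*15=45, 7*15=105
Second share = 45, first share = 90
Difference = |45 - 90| = 45

45


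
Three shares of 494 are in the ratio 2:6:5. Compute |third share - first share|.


Total parts = 2 + 6 + 5 = 13
Value per part = 494 / 13 = 38
Shares: 2*38=76, 6*38=228, 5*38=190
Third share = 190, first share = 76
Difference = |190 - 76| = 114

114


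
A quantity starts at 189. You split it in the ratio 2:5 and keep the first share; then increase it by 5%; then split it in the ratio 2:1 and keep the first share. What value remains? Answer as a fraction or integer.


Start with 189.
Step 1: Split 2:5, first share = 189 * 2/7 = 54
Step 2: Increase by 5%: 54 * 105/100 = 567/10
Step 3: Split 2:1, first share = 567/10 * 2/3 = 189/5
Final result = 189/5

189/5


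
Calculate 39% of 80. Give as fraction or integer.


Compute 39% of 80
Convert percentage: 39% = 39/100
Multiply: 80 * 39/100
= 3120/100
= 156/5

156/5


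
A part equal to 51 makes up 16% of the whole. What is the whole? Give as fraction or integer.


Given: 51 is 16% of the whole
Set up: 51 = 16/100 * whole
whole = 51 * 100 / 16
whole = 5100 / 16
whole = 1275/4

1275/4


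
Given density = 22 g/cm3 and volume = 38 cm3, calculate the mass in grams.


Using mass = density * volume
Density = 22 g/cm3
Volume = 38 cm3
Mass = 22 * 38
= 836 g

836


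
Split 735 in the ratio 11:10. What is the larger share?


Total parts = 11 + 10 = 21
Value per part = 735 / 21 = 35
First share = 11 * 35 = 385
Second share = 10 * 35 = 350
Larger share = 385

385


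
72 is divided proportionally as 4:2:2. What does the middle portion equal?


Ratio = 4:2:2
Total parts = 4 + 2 + 2 = 8
Value per part = 72 / 8 = 9
First share = 4 * 9 = 36
Middle share = 2 * 9 = 18
Third share = 2 * 9 = 18

18


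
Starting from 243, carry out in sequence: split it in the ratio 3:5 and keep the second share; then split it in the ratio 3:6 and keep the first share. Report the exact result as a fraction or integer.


Start with 243.
Step 1: Split 3:5, second share = 243 * 5/8 = 1215/8
Step 2: Split 3:6, first share = 1215/8 * 3/9 = 405/8
Final result = 405/8

405/8


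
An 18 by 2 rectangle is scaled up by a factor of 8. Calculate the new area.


Original dimensions: 18 x 2
Enlargement factor = 8
New width = 18 * 8 = 144
New height = 2 * 8 = 16
New area = 144 * 16 = 2304

2304


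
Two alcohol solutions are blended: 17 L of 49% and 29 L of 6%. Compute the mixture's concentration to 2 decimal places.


Solute in mixture 1 = 49% of 17 L = 17*49/100 = 833/100 L
Solute in mixture 2 = 6% of 29 L = 29*6/100 = 87/50 L
Total solute = 833/100 + 87/50 = 1007/100 L
Total volume = 17 + 29 = 46 L
Final concentration = 1007/100/46 * 100 = 21.89%

21.89


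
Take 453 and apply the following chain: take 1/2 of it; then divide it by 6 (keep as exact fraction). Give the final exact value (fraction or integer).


Start with 453.
Step 1: Take 1/2: 453 * 1/2 = 453/2
Step 2: Divide by 6: 453/2 / 6 = 151/4
Final result = 151/4

151/4


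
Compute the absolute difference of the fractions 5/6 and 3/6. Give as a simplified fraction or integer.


Simplify: 5/6 = 5/6 and 3/6 = 1/2
Find common denominator: LCD = 6
Convert: 5/6 and 3/6
Difference = |5 - 3|/6 = 2/6
Simplified = 1/3

1/3


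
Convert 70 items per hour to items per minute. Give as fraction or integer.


Converting from per hour to per minute
Rate = 70 items per hour
Divide by 60: 70/60
= 7/6 items per minute

7/6


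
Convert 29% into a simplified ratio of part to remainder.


Part = 29%, Remainder = 71%
Ratio = 29:71
GCD(29, 71) = 1
Simplify: 29:71 = 29:71

29:71


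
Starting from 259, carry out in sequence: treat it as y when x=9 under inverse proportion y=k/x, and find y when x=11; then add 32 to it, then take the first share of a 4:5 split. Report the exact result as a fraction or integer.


Start with 259.
Step 1: Inverse prop: k = (259)*9; new y = k/11 = 259*9/11 = 2331/11
Step 2: Add 32: 2331/11+32=2683/11; split 4:5 first = 2683/11*4/9 = 10732/99
Final result = 10732/99

10732/99


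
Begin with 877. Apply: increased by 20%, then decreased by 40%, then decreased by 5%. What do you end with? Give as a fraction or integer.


Start: 877
Step 1: increase by 20% => multiply by 120/100
  877 * 120/100 = 5262/5
Step 2: decrease by 40% => multiply by 60/100
  5262/5 * 60/100 = 15786/25
Step 3: decrease by 5% => multiply by 95/100
  15786/25 * 95/100 = 149967/250
Final value = 149967/250

149967/250


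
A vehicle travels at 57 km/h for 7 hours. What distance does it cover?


Using distance = speed * time
Speed = 57 km/h
Time = 7 hours
Distance = 57 * 7
= 399 km

399


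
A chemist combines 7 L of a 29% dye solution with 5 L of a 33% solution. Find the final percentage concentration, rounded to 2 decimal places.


Solute in mixture 1 = 29% of 7 L = 7*29/100 = 203/100 L
Solute in mixture 2 = 33% of 5 L = 5*33/100 = 33/20 L
Total solute = 203/100 + 33/20 = 92/25 L
Total volume = 7 + 5 = 12 L
Final concentration = 92/25/12 * 100 = 30.67%

30.67
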